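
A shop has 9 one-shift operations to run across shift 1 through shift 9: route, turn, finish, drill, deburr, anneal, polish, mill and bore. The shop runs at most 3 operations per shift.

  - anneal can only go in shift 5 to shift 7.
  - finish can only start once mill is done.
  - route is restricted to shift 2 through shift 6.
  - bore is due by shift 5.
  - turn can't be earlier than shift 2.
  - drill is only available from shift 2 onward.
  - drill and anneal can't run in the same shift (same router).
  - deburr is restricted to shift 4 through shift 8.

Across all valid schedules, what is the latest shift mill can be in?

shift 8

Downstream work caps mill at shift 8.
mill at shift 8 is achievable: polish -> shift 1; route -> shift 2; deburr -> shift 4; turn -> shift 2; mill -> shift 8; anneal -> shift 5; bore -> shift 1; finish -> shift 9; drill -> shift 2.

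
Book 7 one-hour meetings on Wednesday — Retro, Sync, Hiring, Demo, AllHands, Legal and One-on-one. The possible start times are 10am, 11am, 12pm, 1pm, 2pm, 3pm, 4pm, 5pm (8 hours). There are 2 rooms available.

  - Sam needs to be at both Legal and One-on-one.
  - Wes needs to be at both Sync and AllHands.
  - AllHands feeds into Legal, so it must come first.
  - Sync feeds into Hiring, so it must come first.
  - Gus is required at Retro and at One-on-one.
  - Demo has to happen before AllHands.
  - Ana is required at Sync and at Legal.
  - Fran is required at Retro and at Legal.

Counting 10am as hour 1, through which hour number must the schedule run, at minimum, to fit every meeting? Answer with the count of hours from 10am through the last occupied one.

The precedence chain requires at least 3 distinct hours.
With at most 2 per hour and 7 meetings, at least 4 hours are needed.
4 works (last occupied hour: 1pm): for example Hiring=12pm, Legal=12pm, One-on-one=1pm, Retro=11am, AllHands=11am, Sync=10am, Demo=10am.

4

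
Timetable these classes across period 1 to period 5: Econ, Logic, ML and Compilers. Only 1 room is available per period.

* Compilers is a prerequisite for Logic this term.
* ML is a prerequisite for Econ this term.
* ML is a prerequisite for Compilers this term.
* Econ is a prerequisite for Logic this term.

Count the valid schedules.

Splitting on Econ: it can be period 2 (3), period 3 (4), period 4 (3). Listing each branch's schedules as (Logic, ML, Compilers) by period number:
Econ=period 2: (4,1,3) (5,1,3) (5,1,4) — 3.
Econ=period 3: (4,1,2) (5,1,2) (5,1,4) (5,2,4) — 4.
Econ=period 4: (5,1,2) (5,1,3) (5,2,3) — 3.
Summing: 3 + 4 + 3 = 10.

10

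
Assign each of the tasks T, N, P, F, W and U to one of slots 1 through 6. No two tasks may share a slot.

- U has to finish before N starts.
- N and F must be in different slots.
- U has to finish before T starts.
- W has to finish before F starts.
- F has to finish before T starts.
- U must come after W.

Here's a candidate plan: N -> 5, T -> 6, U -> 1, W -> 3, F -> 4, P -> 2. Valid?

No two tasks may share a slot — holds.
F has to finish before T starts — holds.
U must come after W — violated.
U has to finish before T starts — holds.
U has to finish before N starts — holds.
N and F must be in different slots — holds.
W has to finish before F starts — holds.

No. U must come after W is not satisfied.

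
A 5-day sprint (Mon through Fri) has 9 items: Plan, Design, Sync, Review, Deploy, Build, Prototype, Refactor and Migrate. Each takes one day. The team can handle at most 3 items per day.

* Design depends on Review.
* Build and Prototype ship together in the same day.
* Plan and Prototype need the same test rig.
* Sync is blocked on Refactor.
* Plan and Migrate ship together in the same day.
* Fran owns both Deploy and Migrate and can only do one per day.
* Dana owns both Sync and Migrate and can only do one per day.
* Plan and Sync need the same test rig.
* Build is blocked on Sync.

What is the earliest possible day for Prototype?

Prototype must be in the same day as Build, which can't be before Wed, so Prototype is at least Wed.
Prototype at Wed is achievable: Sync in Tue, Prototype in Wed, Design in Tue, Refactor in Mon, Migrate in Thu, Build in Wed, Deploy in Mon, Plan in Thu, Review in Mon.

Wed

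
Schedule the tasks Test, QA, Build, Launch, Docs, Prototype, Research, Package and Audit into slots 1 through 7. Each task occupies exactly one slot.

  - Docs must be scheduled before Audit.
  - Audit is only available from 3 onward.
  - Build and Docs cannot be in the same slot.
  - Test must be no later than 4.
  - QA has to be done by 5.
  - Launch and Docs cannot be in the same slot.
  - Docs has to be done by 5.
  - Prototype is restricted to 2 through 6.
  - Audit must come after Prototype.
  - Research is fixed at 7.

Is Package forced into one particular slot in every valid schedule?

No

Package can be 1 (e.g. QA in 1, Launch in 2, Prototype in 2, Test in 1, Build in 2, Audit in 3, Package in 1, Research in 7, Docs in 1) or 2 (e.g. QA=1, Prototype=2, Test=1, Launch=2, Audit=3, Build=2, Docs=1, Package=2, Research=7).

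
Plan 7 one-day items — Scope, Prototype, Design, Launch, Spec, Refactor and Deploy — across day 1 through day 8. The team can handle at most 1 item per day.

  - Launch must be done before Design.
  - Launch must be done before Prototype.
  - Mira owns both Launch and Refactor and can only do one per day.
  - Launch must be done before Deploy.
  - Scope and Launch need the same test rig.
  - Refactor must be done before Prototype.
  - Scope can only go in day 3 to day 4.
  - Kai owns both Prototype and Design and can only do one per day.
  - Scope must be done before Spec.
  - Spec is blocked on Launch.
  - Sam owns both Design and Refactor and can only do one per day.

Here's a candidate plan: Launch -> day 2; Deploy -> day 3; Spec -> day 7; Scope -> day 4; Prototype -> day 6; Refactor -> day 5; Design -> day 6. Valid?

Scope can only go in day 3 to day 4 — holds.
Mira owns both Launch and Refactor and can only do one per day — holds.
Launch must be done before Design — holds.
The team can handle at most 1 item per day — violated.
Launch must be done before Prototype — holds.
Scope must be done before Spec — holds.
Kai owns both Prototype and Design and can only do one per day — violated.
Refactor must be done before Prototype — holds.
Launch must be done before Deploy — holds.
Spec is blocked on Launch — holds.
Scope and Launch need the same test rig — holds.
Sam owns both Design and Refactor and can only do one per day — holds.

No. Kai owns both Prototype and Design and can only do one per day is not satisfied.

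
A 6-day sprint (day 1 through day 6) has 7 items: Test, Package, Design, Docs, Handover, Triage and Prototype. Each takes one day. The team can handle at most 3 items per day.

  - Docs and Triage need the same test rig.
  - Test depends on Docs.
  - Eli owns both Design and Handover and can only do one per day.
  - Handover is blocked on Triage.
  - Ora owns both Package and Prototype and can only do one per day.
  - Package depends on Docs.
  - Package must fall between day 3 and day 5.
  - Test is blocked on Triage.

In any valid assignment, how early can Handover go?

Precedence pushes Handover to at least day 2.
Handover at day 2 is achievable: Handover=day 2, Design=day 1, Docs=day 2, Test=day 3, Package=day 3, Prototype=day 1, Triage=day 1.

day 2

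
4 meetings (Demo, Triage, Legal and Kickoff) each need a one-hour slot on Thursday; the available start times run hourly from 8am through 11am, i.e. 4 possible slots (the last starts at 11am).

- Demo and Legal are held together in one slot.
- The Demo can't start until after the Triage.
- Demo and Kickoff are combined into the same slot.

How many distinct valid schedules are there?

6

Splitting on Demo: it can be 9am (1), 10am (2), 11am (3). Listing each branch's schedules as (Triage, Legal, Kickoff):
Demo=9am: (8am,9am,9am) — 1.
Demo=10am: (8am,10am,10am) (9am,10am,10am) — 2.
Demo=11am: (8am,11am,11am) (9am,11am,11am) (10am,11am,11am) — 3.
Summing: 1 + 2 + 3 = 6.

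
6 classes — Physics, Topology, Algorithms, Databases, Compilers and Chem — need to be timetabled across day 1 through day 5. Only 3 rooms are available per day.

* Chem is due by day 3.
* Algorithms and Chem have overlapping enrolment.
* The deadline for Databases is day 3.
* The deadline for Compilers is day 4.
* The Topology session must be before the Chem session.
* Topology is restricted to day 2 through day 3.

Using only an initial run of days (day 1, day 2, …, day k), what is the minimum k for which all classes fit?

3 days

The precedence chain requires at least 2 distinct days.
With at most 3 per day and 6 classes, at least 2 days are needed.
Propagating the time windows through the other constraints, Chem can't land before day 3, so the schedule must run through at least day 3.
3 works (last occupied day: day 3): for example Databases -> day 1; Compilers -> day 2; Physics -> day 1; Topology -> day 2; Algorithms -> day 1; Chem -> day 3.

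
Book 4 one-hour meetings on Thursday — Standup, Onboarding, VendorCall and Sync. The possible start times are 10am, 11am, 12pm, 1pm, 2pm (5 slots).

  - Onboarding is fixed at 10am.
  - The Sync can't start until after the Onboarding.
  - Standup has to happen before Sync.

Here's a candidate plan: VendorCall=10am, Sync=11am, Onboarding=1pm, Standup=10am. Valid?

Invalid. Onboarding is fixed at 10am.

Onboarding is fixed at 10am — violated.
The Sync can't start until after the Onboarding — violated.
Standup has to happen before Sync — holds.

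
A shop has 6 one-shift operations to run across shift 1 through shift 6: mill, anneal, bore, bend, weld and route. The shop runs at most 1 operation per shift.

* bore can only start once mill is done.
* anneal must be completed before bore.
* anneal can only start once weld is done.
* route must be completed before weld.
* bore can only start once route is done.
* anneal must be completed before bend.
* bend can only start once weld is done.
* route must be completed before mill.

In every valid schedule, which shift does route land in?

shift 1

Downstream work caps route at shift 3.
So route is pinned to shift 1.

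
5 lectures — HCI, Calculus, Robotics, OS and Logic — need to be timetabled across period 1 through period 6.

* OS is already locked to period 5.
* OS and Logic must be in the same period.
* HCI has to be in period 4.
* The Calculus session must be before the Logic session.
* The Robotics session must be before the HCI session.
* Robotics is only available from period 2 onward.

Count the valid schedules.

Splitting on Calculus: it can be period 1 (2), period 2 (2), period 3 (2), period 4 (2). Listing each branch's schedules as (HCI, Robotics, OS, Logic) by period number:
Calculus=period 1: (4,2,5,5) (4,3,5,5) — 2.
Calculus=period 2: (4,2,5,5) (4,3,5,5) — 2.
Calculus=period 3: (4,2,5,5) (4,3,5,5) — 2.
Calculus=period 4: (4,2,5,5) (4,3,5,5) — 2.
Summing: 2 + 2 + 2 + 2 = 8.

8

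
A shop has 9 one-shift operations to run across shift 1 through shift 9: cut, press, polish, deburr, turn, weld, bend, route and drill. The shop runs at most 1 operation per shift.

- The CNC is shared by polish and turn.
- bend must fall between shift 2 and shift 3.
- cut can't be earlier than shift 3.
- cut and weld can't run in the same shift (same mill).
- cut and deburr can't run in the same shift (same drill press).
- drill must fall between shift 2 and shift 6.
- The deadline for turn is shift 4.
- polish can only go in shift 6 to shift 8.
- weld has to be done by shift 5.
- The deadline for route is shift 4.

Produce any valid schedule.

bend in shift 2, press in shift 8, route in shift 3, cut in shift 7, turn in shift 1, drill in shift 5, polish in shift 6, weld in shift 4, deburr in shift 9

Checking: polish(shift 6) != turn(shift 1); cut(shift 7) != weld(shift 4); cut(shift 7) != deburr(shift 9); route=shift 3 in [shift 1,shift 4]; weld=shift 4 in [shift 1,shift 5]; polish=shift 6 in [shift 6,shift 8]; turn=shift 1 in [shift 1,shift 4]; cut=shift 7 in [shift 3,shift 9]; drill=shift 5 in [shift 2,shift 6]; bend=shift 2 in [shift 2,shift 3]; max 1 per shift (cap 1).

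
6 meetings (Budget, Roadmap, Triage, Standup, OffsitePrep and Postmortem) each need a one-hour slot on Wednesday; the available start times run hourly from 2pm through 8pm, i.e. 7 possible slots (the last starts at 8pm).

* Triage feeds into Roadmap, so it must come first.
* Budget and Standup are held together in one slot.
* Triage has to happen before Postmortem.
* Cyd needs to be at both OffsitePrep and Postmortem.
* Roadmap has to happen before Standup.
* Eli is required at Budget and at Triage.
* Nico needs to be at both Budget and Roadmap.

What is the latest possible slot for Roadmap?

7pm

Precedence pushes Roadmap to at least 3pm; downstream work caps Roadmap at 7pm.
Roadmap at 7pm is achievable: Postmortem in 3pm, Roadmap in 7pm, OffsitePrep in 2pm, Budget in 8pm, Standup in 8pm, Triage in 2pm.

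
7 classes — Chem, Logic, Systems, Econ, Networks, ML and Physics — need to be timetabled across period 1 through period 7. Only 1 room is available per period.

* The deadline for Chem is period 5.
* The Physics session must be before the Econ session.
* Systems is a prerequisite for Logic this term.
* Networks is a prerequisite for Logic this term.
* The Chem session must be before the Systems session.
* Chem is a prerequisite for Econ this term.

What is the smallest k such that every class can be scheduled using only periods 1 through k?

The precedence chain requires at least 3 distinct periods.
With at most 1 per period and 7 classes, at least 7 periods are needed.
7 works (last occupied period: period 7): for example ML=period 7, Logic=period 4, Networks=period 3, Chem=period 1, Systems=period 2, Econ=period 6, Physics=period 5.

7 periods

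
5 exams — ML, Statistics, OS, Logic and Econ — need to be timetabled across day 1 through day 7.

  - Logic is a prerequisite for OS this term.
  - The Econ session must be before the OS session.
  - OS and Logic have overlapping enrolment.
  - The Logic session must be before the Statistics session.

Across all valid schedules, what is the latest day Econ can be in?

day 6

Downstream work caps Econ at day 6.
Econ at day 6 is achievable: Logic -> day 1, Statistics -> day 2, ML -> day 1, OS -> day 7, Econ -> day 6.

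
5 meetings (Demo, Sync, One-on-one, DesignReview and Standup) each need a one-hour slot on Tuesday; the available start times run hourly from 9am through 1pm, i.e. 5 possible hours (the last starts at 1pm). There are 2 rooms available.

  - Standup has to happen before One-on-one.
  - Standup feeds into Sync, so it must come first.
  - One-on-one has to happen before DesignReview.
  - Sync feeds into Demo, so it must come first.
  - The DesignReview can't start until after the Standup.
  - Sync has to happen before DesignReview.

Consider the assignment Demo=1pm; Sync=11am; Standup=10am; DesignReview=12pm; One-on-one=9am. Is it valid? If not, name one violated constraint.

No. Standup has to happen before One-on-one is not satisfied.

The DesignReview can't start until after the Standup — holds.
Standup feeds into Sync, so it must come first — holds.
Standup has to happen before One-on-one — violated.
Sync feeds into Demo, so it must come first — holds.
There are 2 rooms available — holds.
Sync has to happen before DesignReview — holds.
One-on-one has to happen before DesignReview — holds.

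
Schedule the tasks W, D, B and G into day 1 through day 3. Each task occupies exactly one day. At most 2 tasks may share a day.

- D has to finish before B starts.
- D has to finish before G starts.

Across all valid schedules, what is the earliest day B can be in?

day 2

Precedence pushes B to at least day 2.
B at day 2 is achievable: D in day 1; W in day 1; B in day 2; G in day 2.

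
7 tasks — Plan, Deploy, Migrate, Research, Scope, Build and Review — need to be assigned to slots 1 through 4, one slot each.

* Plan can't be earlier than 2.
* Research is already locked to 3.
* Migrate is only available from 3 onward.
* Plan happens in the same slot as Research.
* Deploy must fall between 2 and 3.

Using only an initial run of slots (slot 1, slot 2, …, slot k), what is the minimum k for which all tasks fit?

3

Migrate can't be placed before 3, so the schedule must run through at least slot 3.
3 works (last occupied slot: 3): for example Migrate -> 3; Scope -> 1; Review -> 1; Build -> 1; Research -> 3; Deploy -> 2; Plan -> 3.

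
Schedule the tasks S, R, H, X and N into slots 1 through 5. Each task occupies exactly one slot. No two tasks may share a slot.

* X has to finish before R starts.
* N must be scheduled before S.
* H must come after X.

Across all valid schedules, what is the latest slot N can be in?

4

Downstream work caps N at 4.
N at 4 is achievable: H -> 3, N -> 4, X -> 1, R -> 2, S -> 5.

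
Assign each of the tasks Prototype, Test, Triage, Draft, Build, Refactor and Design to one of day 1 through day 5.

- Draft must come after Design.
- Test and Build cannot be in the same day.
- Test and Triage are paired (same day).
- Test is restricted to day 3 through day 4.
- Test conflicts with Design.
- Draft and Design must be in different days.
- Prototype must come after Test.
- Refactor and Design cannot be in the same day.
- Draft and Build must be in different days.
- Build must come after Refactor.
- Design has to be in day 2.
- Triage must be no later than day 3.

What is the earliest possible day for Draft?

Precedence pushes Draft to at least day 3.
Draft at day 3 is achievable: Draft in day 3; Triage in day 3; Build in day 2; Prototype in day 4; Test in day 3; Design in day 2; Refactor in day 1.

day 3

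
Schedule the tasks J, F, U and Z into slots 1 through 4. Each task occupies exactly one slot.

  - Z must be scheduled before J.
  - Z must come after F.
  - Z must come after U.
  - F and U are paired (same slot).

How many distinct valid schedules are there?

Enumerating: Z in 2, F in 1, U in 1, J in 3 | F=1; Z=2; J=4; U=1 | F -> 1; Z -> 3; U -> 1; J -> 4 | J=4; F=2; Z=3; U=2.

4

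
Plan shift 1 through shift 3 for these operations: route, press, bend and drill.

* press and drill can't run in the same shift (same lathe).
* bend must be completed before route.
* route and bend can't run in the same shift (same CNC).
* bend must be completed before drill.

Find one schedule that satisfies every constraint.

route -> shift 2; drill -> shift 2; bend -> shift 1; press -> shift 1

Checking: bend(shift 1) before drill(shift 2); bend(shift 1) before route(shift 2); press(shift 1) != drill(shift 2); route(shift 2) != bend(shift 1).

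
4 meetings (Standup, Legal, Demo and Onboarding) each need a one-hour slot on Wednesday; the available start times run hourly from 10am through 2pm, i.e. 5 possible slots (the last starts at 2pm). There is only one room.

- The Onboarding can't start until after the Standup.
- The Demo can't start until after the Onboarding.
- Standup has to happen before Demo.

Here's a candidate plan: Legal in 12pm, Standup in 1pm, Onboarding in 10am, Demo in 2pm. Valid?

The Onboarding can't start until after the Standup — violated.
Standup has to happen before Demo — holds.
The Demo can't start until after the Onboarding — holds.
There is only one room — holds.

Invalid. The Onboarding can't start until after the Standup.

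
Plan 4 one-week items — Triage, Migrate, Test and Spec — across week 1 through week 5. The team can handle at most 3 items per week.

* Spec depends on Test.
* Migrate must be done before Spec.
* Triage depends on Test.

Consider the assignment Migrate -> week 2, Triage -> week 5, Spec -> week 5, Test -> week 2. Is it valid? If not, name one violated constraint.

Valid

Triage depends on Test — holds.
The team can handle at most 3 items per week — holds.
Spec depends on Test — holds.
Migrate must be done before Spec — holds.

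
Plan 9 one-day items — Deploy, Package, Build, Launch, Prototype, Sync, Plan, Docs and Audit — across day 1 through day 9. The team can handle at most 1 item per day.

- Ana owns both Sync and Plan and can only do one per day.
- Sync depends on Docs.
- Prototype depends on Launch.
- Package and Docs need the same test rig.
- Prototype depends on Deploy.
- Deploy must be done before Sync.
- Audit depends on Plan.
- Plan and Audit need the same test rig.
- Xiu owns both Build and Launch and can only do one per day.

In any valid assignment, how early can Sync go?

day 3

Precedence pushes Sync to at least day 2.
Sync at day 3 is achievable: Deploy -> day 1, Package -> day 8, Prototype -> day 5, Plan -> day 6, Launch -> day 4, Build -> day 9, Audit -> day 7, Docs -> day 2, Sync -> day 3.
Nothing earlier works — the conflict and capacity constraints rule out every day before day 3.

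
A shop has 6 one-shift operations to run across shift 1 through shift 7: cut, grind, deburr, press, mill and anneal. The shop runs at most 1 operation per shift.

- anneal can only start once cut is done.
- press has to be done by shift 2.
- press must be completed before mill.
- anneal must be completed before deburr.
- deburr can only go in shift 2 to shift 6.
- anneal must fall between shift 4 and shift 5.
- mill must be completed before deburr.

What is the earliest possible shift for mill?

Precedence pushes mill to at least shift 2; downstream work caps mill at shift 5.
mill at shift 2 is achievable: mill in shift 2, deburr in shift 5, cut in shift 3, anneal in shift 4, grind in shift 6, press in shift 1.

shift 2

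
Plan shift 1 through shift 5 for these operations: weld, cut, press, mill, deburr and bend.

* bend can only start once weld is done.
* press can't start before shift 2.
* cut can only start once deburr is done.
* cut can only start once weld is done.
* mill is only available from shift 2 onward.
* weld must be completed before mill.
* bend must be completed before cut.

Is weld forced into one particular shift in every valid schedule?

weld can be shift 1 (e.g. weld -> shift 1; cut -> shift 3; bend -> shift 2; deburr -> shift 1; mill -> shift 2; press -> shift 2) or shift 2 (e.g. cut=shift 4, mill=shift 3, bend=shift 3, press=shift 2, weld=shift 2, deburr=shift 1).

No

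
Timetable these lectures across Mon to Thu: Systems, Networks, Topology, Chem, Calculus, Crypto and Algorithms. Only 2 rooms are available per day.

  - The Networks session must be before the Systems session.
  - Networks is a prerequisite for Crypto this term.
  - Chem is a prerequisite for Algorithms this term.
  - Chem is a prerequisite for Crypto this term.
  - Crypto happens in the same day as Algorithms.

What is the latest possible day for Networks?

Downstream work caps Networks at Wed.
Networks at Tue is achievable: Networks -> Tue, Systems -> Thu, Crypto -> Wed, Algorithms -> Wed, Calculus -> Tue, Chem -> Mon, Topology -> Mon.
Nothing later works — the capacity limit rule out every day after Tue.

Tue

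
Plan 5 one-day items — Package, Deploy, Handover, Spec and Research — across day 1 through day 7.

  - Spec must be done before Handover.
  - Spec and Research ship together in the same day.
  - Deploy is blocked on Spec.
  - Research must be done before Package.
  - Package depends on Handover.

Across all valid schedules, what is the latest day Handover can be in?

Precedence pushes Handover to at least day 2; downstream work caps Handover at day 6.
Handover at day 6 is achievable: Package=day 7; Research=day 1; Spec=day 1; Handover=day 6; Deploy=day 2.

day 6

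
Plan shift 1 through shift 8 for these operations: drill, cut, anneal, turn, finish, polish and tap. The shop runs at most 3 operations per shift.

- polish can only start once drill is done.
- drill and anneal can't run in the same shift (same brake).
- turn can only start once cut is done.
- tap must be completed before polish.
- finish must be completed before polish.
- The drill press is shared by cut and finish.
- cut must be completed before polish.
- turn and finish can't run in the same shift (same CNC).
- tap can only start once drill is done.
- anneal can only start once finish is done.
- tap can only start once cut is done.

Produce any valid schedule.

tap -> shift 2; anneal -> shift 3; polish -> shift 3; finish -> shift 2; cut -> shift 1; turn -> shift 3; drill -> shift 1

Checking: cut(shift 1) before turn(shift 3); cut(shift 1) before tap(shift 2); drill(shift 1) before polish(shift 3); finish(shift 2) before anneal(shift 3); cut(shift 1) before polish(shift 3); drill(shift 1) before tap(shift 2); tap(shift 2) before polish(shift 3); finish(shift 2) before polish(shift 3); drill(shift 1) != anneal(shift 3); cut(shift 1) != finish(shift 2); turn(shift 3) != finish(shift 2); max 3 per shift (cap 3).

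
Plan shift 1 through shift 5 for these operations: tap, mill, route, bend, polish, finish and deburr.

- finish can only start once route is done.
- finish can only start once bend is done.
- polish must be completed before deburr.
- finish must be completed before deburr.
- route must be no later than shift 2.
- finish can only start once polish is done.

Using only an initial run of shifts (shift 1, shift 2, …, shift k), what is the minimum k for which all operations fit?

The precedence chain requires at least 3 distinct shifts.
3 works (last occupied shift: shift 3): for example route -> shift 1, bend -> shift 1, finish -> shift 2, deburr -> shift 3, tap -> shift 1, mill -> shift 1, polish -> shift 1.

3 shifts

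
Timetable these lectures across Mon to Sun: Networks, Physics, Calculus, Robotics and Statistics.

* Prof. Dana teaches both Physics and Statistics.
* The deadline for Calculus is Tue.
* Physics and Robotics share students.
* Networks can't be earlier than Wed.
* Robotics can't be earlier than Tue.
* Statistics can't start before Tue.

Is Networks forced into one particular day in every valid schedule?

No

Networks can be Wed (e.g. Physics in Mon; Statistics in Tue; Calculus in Mon; Robotics in Tue; Networks in Wed) or Thu (e.g. Physics -> Mon, Networks -> Thu, Statistics -> Tue, Robotics -> Tue, Calculus -> Mon).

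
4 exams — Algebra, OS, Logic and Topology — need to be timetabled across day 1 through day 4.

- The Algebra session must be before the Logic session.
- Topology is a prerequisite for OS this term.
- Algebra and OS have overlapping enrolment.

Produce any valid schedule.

Topology=day 1, Algebra=day 1, Logic=day 2, OS=day 2

Checking: Algebra(day 1) before Logic(day 2); Topology(day 1) before OS(day 2); Algebra(day 1) != OS(day 2).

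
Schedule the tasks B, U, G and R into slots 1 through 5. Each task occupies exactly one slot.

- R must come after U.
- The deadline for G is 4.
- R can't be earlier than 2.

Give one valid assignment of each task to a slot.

U -> 1; R -> 2; B -> 1; G -> 1

Checking: U(1) before R(2); R=2 in [2,5]; G=1 in [1,4].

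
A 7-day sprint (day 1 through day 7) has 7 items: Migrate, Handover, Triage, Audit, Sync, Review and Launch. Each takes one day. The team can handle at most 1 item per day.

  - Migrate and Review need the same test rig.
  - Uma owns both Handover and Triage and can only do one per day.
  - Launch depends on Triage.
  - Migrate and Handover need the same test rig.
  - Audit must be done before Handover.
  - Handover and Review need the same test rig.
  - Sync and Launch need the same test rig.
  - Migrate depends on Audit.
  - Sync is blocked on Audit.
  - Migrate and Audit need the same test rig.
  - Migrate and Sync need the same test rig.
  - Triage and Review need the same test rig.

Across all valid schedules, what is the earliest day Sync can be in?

day 2

Precedence pushes Sync to at least day 2.
Sync at day 2 is achievable: Migrate -> day 3; Handover -> day 4; Launch -> day 6; Triage -> day 5; Audit -> day 1; Review -> day 7; Sync -> day 2.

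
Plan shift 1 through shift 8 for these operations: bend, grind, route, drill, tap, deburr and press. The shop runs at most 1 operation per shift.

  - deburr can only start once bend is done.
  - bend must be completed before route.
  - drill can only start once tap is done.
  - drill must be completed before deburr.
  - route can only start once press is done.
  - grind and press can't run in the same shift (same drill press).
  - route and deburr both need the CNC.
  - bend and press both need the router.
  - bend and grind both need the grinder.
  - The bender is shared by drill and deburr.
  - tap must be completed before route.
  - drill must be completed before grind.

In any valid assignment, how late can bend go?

Downstream work caps bend at shift 7.
bend at shift 6 is achievable: press -> shift 4; grind -> shift 3; deburr -> shift 8; bend -> shift 6; tap -> shift 1; drill -> shift 2; route -> shift 7.
Nothing later works — the conflict and capacity constraints rule out every shift after shift 6.

shift 6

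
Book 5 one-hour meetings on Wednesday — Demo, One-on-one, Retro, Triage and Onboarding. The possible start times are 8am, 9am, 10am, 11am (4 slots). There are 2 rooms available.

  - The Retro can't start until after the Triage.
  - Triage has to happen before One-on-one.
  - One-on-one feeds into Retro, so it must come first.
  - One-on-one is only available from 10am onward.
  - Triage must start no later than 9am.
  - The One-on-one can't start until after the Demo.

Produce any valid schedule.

Retro in 11am; Triage in 8am; Demo in 8am; One-on-one in 10am; Onboarding in 9am

Checking: Triage(8am) before Retro(11am); Triage(8am) before One-on-one(10am); Demo(8am) before One-on-one(10am); One-on-one(10am) before Retro(11am); Triage=8am in [8am,9am]; One-on-one=10am in [10am,11am]; max 2 per slot (cap 2).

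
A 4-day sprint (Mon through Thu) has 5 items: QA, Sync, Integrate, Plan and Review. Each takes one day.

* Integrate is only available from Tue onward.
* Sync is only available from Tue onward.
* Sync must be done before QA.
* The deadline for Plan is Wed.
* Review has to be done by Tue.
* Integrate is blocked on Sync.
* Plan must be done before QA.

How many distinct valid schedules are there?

26

Splitting on QA: it can be Wed (8), Thu (18). Listing each branch's schedules as (Sync, Integrate, Plan, Review):
QA=Wed: (Tue,Wed,Mon,Mon) (Tue,Wed,Mon,Tue) (Tue,Wed,Tue,Mon) (Tue,Wed,Tue,Tue) (Tue,Thu,Mon,Mon) (Tue,Thu,Mon,Tue) (Tue,Thu,Tue,Mon) (Tue,Thu,Tue,Tue) — 8.
QA=Thu: (Tue,Wed,Mon,Mon) (Tue,Wed,Mon,Tue) (Tue,Wed,Tue,Mon) (Tue,Wed,Tue,Tue) (Tue,Wed,Wed,Mon) (Tue,Wed,Wed,Tue) (Tue,Thu,Mon,Mon) (Tue,Thu,Mon,Tue) (Tue,Thu,Tue,Mon) (Tue,Thu,Tue,Tue) (Tue,Thu,Wed,Mon) (Tue,Thu,Wed,Tue) (Wed,Thu,Mon,Mon) (Wed,Thu,Mon,Tue) (Wed,Thu,Tue,Mon) (Wed,Thu,Tue,Tue) (Wed,Thu,Wed,Mon) (Wed,Thu,Wed,Tue) — 18.
Summing: 8 + 18 = 26.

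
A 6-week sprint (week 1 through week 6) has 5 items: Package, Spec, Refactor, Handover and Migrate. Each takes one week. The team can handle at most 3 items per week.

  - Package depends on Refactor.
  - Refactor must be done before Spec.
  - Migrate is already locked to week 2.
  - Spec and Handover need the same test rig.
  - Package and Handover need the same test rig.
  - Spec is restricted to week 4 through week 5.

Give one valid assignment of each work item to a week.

Handover in week 1, Refactor in week 1, Package in week 2, Spec in week 4, Migrate in week 2

Checking: Refactor(week 1) before Spec(week 4); Refactor(week 1) before Package(week 2); Spec(week 4) != Handover(week 1); Package(week 2) != Handover(week 1); Migrate=week 2 in [week 2,week 2]; Spec=week 4 in [week 4,week 5]; max 2 per week (cap 3).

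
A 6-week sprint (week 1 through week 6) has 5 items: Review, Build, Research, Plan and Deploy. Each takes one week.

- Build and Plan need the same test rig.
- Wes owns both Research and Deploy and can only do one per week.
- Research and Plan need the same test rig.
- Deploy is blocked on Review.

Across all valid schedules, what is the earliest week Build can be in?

week 1

Build at week 1 is achievable: Build in week 1; Plan in week 2; Research in week 1; Deploy in week 2; Review in week 1.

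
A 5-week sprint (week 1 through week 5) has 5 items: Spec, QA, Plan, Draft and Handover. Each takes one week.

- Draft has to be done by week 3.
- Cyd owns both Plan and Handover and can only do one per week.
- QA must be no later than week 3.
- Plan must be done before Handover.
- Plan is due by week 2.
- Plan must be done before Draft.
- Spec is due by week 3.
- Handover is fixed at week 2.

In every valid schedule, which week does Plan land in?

Plan's window is week 1–week 2.
Handover is fixed at week 2, and Plan can't share a week with Handover.
So Plan must be week 1.

week 1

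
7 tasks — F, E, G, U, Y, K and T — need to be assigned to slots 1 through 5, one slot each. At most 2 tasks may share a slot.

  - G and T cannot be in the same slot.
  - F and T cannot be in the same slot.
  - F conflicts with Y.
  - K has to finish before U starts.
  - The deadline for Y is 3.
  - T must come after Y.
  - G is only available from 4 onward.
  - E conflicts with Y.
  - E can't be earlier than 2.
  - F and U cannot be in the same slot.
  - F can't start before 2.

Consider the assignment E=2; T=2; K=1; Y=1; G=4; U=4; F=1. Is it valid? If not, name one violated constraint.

No. F can't start before 2 is not satisfied.

G and T cannot be in the same slot — holds.
G is only available from 4 onward — holds.
At most 2 tasks may share a slot — violated.
F conflicts with Y — violated.
The deadline for Y is 3 — holds.
E conflicts with Y — holds.
K has to finish before U starts — holds.
E can't be earlier than 2 — holds.
F and T cannot be in the same slot — holds.
T must come after Y — holds.
F can't start before 2 — violated.
F and U cannot be in the same slot — holds.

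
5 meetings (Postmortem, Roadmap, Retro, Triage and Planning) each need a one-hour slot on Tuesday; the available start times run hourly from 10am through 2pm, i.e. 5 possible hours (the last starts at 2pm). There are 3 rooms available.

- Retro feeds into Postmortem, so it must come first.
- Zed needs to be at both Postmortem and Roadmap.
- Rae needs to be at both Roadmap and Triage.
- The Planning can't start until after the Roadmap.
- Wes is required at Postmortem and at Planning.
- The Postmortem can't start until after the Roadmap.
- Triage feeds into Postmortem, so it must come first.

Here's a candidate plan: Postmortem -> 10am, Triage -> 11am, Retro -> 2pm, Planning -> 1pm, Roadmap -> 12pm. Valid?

Rae needs to be at both Roadmap and Triage — holds.
Retro feeds into Postmortem, so it must come first — violated.
Wes is required at Postmortem and at Planning — holds.
Triage feeds into Postmortem, so it must come first — violated.
The Postmortem can't start until after the Roadmap — violated.
There are 3 rooms available — holds.
The Planning can't start until after the Roadmap — holds.
Zed needs to be at both Postmortem and Roadmap — holds.

No. Retro feeds into Postmortem, so it must come first is not satisfied.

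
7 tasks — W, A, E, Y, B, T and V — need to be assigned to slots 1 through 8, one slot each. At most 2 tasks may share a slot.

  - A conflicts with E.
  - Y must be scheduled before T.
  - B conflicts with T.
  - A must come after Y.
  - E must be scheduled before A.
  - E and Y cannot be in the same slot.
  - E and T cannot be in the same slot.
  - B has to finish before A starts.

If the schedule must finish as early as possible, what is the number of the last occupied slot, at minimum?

slot 4

The precedence chain requires at least 2 distinct slots.
With at most 2 per slot and 7 tasks, at least 4 slots are needed.
4 works (last occupied slot: 4): for example V=4; T=3; A=3; Y=1; B=1; E=2; W=2.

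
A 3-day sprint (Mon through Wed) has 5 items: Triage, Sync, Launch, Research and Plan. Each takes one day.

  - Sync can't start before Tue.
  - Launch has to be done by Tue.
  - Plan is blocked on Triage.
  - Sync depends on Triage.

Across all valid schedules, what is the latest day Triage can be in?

Tue

Downstream work caps Triage at Tue.
Triage at Tue is achievable: Plan=Wed, Sync=Wed, Triage=Tue, Research=Mon, Launch=Mon.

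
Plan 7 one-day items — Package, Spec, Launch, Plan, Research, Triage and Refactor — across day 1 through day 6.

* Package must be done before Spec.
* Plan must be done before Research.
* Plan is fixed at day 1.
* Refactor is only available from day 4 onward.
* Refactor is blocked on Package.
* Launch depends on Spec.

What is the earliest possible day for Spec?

Precedence pushes Spec to at least day 2; downstream work caps Spec at day 5.
Spec at day 2 is achievable: Research -> day 2, Triage -> day 1, Launch -> day 3, Package -> day 1, Refactor -> day 4, Spec -> day 2, Plan -> day 1.

day 2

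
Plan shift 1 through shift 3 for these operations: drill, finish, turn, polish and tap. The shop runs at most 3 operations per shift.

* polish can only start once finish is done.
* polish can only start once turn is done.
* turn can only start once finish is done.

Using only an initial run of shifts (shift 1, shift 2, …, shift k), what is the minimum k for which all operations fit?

3 shifts

The precedence chain requires at least 3 distinct shifts.
With at most 3 per shift and 5 operations, at least 2 shifts are needed.
3 works (last occupied shift: shift 3): for example polish=shift 3; finish=shift 1; drill=shift 1; turn=shift 2; tap=shift 1.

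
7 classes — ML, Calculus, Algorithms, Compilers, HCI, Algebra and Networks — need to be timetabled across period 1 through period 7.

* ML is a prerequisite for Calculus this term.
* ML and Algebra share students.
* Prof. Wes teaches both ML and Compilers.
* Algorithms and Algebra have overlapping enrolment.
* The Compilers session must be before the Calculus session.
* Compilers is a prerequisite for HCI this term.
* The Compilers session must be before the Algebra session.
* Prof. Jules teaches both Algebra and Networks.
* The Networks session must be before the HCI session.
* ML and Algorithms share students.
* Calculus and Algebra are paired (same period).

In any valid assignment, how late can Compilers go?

Downstream work caps Compilers at period 6.
Compilers at period 6 is achievable: Algorithms=period 2; HCI=period 7; ML=period 1; Compilers=period 6; Algebra=period 7; Calculus=period 7; Networks=period 1.

period 6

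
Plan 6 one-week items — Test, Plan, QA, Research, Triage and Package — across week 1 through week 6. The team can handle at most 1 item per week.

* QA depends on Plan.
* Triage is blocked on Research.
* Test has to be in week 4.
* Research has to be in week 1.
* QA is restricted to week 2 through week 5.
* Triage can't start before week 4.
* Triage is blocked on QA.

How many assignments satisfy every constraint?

Enumerating: Plan -> week 2; QA -> week 3; Test -> week 4; Package -> week 6; Research -> week 1; Triage -> week 5 | QA=week 3; Package=week 5; Research=week 1; Plan=week 2; Triage=week 6; Test=week 4 | Test in week 4; Package in week 3; Research in week 1; Triage in week 6; QA in week 5; Plan in week 2 | Package -> week 2, Test -> week 4, Plan -> week 3, QA -> week 5, Triage -> week 6, Research -> week 1.

4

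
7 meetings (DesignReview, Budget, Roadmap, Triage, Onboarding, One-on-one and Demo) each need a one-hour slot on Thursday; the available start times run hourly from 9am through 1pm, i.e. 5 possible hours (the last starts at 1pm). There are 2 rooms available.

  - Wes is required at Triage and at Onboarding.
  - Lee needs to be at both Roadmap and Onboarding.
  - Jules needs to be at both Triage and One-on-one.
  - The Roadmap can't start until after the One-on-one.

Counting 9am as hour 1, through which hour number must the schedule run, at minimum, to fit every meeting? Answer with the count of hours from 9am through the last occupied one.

4

The precedence chain requires at least 2 distinct hours.
With at most 2 per hour and 7 meetings, at least 4 hours are needed.
4 works (last occupied hour: 12pm): for example DesignReview=9am; Triage=11am; Onboarding=12pm; Budget=10am; Demo=11am; Roadmap=10am; One-on-one=9am.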